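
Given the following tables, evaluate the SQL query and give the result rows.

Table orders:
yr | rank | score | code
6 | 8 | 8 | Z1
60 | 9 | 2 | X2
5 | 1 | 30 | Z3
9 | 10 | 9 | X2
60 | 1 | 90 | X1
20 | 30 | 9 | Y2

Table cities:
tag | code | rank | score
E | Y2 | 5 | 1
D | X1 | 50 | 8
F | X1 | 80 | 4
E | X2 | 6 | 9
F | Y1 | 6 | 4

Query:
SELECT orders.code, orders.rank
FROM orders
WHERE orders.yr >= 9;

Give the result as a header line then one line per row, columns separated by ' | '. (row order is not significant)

After WHERE (4 rows):
orders.yr | orders.rank | orders.score | orders.code
60 | 9 | 2 | X2
9 | 10 | 9 | X2
60 | 1 | 90 | X1
20 | 30 | 9 | Y2
After SELECT (4 rows):
orders.code | orders.rank
X2 | 9
X2 | 10
X1 | 1
Y2 | 30

== RESULT ==
orders.code | orders.rank
X2 | 9
X2 | 10
X1 | 1
Y2 | 30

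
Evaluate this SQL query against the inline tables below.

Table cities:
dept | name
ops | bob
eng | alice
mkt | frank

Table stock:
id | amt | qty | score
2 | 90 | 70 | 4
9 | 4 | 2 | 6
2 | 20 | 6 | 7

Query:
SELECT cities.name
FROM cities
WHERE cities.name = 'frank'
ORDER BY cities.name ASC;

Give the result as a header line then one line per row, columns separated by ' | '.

After WHERE (1 rows):
cities.dept | cities.name
mkt | frank
After SELECT (1 rows):
cities.name
frank
After ORDER BY (1 rows):
cities.name
frank

== RESULT ==
cities.name
frank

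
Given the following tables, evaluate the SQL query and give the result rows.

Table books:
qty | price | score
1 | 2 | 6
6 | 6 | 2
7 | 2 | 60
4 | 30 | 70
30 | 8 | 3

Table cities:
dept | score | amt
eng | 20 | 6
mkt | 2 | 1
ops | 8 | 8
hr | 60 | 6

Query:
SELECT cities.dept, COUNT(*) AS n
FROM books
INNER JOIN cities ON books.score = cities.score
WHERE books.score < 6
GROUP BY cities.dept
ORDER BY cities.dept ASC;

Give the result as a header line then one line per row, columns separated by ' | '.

== RESULT ==
cities.dept | n
mkt | 1

Derivation:
After JOIN cities (2 rows):
books.qty | books.price | books.score | cities.dept | cities.score | cities.amt
6 | 6 | 2 | mkt | 2 | 1
7 | 2 | 60 | hr | 60 | 6
After WHERE (1 rows):
books.qty | books.price | books.score | cities.dept | cities.score | cities.amt
6 | 6 | 2 | mkt | 2 | 1
After GROUP BY (1 rows):
cities.dept | n
mkt | 1
After ORDER BY (1 rows):
cities.dept | n
mkt | 1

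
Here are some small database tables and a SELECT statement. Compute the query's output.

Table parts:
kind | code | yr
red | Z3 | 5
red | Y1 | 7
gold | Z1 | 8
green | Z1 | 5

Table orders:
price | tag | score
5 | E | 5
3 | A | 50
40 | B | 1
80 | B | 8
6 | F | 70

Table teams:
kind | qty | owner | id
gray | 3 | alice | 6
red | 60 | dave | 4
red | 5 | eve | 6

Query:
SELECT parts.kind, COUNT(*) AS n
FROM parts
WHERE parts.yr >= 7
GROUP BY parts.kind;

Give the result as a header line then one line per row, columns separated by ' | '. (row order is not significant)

After WHERE (2 rows):
parts.kind | parts.code | parts.yr
red | Y1 | 7
gold | Z1 | 8
After GROUP BY (2 rows):
parts.kind | n
red | 1
gold | 1

== RESULT ==
parts.kind | n
red | 1
gold | 1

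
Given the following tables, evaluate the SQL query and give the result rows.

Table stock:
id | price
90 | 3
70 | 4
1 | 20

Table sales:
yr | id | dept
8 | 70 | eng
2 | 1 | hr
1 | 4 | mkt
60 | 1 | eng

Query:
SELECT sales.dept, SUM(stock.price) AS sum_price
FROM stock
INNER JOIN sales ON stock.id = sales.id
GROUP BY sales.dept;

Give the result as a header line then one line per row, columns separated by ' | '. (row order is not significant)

After JOIN sales (3 rows):
stock.id | stock.price | sales.yr | sales.id | sales.dept
70 | 4 | 8 | 70 | eng
1 | 20 | 2 | 1 | hr
1 | 20 | 60 | 1 | eng
After GROUP BY (2 rows):
sales.dept | sum_price
eng | 24
hr | 20

== RESULT ==
sales.dept | sum_price
eng | 24
hr | 20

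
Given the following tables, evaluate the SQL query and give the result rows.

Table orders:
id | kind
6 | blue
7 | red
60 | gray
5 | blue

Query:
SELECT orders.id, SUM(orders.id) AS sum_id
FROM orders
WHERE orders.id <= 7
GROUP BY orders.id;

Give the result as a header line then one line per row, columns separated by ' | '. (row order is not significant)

== RESULT ==
orders.id | sum_id
6 | 6
7 | 7
5 | 5

Derivation:
After WHERE (3 rows):
orders.id | orders.kind
6 | blue
7 | red
5 | blue
After GROUP BY (3 rows):
orders.id | sum_id
6 | 6
7 | 7
5 | 5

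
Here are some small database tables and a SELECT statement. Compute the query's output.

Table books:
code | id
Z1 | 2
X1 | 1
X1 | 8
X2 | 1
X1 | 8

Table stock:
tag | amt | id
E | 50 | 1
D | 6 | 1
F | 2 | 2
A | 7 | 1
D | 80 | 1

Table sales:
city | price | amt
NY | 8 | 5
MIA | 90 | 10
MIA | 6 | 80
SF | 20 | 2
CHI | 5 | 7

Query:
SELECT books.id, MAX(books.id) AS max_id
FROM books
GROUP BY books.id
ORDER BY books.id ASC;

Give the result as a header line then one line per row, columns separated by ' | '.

After GROUP BY (3 rows):
books.id | max_id
2 | 2
1 | 1
8 | 8
After ORDER BY (3 rows):
books.id | max_id
1 | 1
2 | 2
8 | 8

== RESULT ==
books.id | max_id
1 | 1
2 | 2
8 | 8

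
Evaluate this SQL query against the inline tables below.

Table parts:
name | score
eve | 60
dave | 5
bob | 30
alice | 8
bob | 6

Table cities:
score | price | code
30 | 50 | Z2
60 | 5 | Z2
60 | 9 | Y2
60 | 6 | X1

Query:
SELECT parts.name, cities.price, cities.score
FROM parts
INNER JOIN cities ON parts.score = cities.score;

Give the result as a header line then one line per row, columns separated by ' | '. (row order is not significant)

== RESULT ==
parts.name | cities.price | cities.score
eve | 5 | 60
eve | 9 | 60
eve | 6 | 60
bob | 50 | 30

Derivation:
After JOIN cities (4 rows):
parts.name | parts.score | cities.score | cities.price | cities.code
eve | 60 | 60 | 5 | Z2
eve | 60 | 60 | 9 | Y2
eve | 60 | 60 | 6 | X1
bob | 30 | 30 | 50 | Z2
After SELECT (4 rows):
parts.name | cities.price | cities.score
eve | 5 | 60
eve | 9 | 60
eve | 6 | 60
bob | 50 | 30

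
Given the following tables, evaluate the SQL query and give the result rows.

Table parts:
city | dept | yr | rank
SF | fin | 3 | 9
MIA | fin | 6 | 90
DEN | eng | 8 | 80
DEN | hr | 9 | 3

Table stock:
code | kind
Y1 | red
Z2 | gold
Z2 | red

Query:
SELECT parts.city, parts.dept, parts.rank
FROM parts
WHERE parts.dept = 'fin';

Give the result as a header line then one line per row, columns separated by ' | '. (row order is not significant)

After WHERE (2 rows):
parts.city | parts.dept | parts.yr | parts.rank
SF | fin | 3 | 9
MIA | fin | 6 | 90
After SELECT (2 rows):
parts.city | parts.dept | parts.rank
SF | fin | 9
MIA | fin | 90

== RESULT ==
parts.city | parts.dept | parts.rank
SF | fin | 9
MIA | fin | 90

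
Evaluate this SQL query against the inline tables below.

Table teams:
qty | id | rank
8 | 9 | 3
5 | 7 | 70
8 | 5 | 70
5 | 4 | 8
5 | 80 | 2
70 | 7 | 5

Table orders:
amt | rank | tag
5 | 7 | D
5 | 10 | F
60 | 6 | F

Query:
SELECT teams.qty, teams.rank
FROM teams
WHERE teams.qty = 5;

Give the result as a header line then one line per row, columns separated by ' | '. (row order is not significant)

After WHERE (3 rows):
teams.qty | teams.id | teams.rank
5 | 7 | 70
5 | 4 | 8
5 | 80 | 2
After SELECT (3 rows):
teams.qty | teams.rank
5 | 70
5 | 8
5 | 2

== RESULT ==
teams.qty | teams.rank
5 | 70
5 | 8
5 | 2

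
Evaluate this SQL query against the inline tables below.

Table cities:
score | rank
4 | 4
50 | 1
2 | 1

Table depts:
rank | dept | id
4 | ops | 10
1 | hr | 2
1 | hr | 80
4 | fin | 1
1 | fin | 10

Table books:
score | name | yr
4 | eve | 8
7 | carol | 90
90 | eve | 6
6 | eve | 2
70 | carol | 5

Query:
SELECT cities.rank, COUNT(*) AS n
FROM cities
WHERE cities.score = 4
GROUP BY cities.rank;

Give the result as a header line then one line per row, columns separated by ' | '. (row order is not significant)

After WHERE (1 rows):
cities.score | cities.rank
4 | 4
After GROUP BY (1 rows):
cities.rank | n
4 | 1

== RESULT ==
cities.rank | n
4 | 1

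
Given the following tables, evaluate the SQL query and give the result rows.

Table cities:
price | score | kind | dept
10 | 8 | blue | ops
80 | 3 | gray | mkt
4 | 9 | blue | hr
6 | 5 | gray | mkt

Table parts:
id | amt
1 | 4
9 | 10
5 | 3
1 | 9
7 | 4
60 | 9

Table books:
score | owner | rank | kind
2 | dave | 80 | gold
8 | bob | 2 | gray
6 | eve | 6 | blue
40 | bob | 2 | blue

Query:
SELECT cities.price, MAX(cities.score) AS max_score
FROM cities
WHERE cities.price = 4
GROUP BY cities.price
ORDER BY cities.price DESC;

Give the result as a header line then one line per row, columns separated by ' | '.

After WHERE (1 rows):
cities.price | cities.score | cities.kind | cities.dept
4 | 9 | blue | hr
After GROUP BY (1 rows):
cities.price | max_score
4 | 9
After ORDER BY (1 rows):
cities.price | max_score
4 | 9

== RESULT ==
cities.price | max_score
4 | 9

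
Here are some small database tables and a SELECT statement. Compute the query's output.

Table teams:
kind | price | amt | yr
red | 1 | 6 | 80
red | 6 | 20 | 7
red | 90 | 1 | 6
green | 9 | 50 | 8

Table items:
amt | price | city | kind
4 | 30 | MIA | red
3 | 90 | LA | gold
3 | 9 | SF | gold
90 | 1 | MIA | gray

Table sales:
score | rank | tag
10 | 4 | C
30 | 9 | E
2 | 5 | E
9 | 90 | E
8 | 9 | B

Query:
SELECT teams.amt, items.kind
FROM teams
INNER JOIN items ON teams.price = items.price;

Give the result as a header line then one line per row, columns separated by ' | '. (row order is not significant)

After JOIN items (3 rows):
teams.kind | teams.price | teams.amt | teams.yr | items.amt | items.price | items.city | items.kind
red | 1 | 6 | 80 | 90 | 1 | MIA | gray
red | 90 | 1 | 6 | 3 | 90 | LA | gold
green | 9 | 50 | 8 | 3 | 9 | SF | gold
After SELECT (3 rows):
teams.amt | items.kind
6 | gray
1 | gold
50 | gold

== RESULT ==
teams.amt | items.kind
6 | gray
1 | gold
50 | gold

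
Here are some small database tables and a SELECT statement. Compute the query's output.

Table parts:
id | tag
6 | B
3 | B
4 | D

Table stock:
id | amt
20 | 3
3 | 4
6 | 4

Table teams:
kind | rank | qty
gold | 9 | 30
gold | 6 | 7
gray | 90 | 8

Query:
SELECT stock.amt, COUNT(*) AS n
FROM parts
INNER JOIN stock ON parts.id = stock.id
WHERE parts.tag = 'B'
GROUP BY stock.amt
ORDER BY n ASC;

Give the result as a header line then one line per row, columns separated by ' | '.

== RESULT ==
stock.amt | n
4 | 2

Derivation:
After JOIN stock (2 rows):
parts.id | parts.tag | stock.id | stock.amt
6 | B | 6 | 4
3 | B | 3 | 4
After WHERE (2 rows):
parts.id | parts.tag | stock.id | stock.amt
6 | B | 6 | 4
3 | B | 3 | 4
After GROUP BY (1 rows):
stock.amt | n
4 | 2
After ORDER BY (1 rows):
stock.amt | n
4 | 2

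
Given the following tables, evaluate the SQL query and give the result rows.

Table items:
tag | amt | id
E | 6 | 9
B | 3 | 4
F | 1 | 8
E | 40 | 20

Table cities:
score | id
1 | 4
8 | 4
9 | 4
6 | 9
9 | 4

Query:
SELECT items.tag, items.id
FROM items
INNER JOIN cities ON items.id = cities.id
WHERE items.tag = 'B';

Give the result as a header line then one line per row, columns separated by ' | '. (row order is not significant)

== RESULT ==
items.tag | items.id
B | 4
B | 4
B | 4
B | 4

Derivation:
After JOIN cities (5 rows):
items.tag | items.amt | items.id | cities.score | cities.id
E | 6 | 9 | 6 | 9
B | 3 | 4 | 1 | 4
B | 3 | 4 | 8 | 4
B | 3 | 4 | 9 | 4
B | 3 | 4 | 9 | 4
After WHERE (4 rows):
items.tag | items.amt | items.id | cities.score | cities.id
B | 3 | 4 | 1 | 4
B | 3 | 4 | 8 | 4
B | 3 | 4 | 9 | 4
B | 3 | 4 | 9 | 4
After SELECT (4 rows):
items.tag | items.id
B | 4
B | 4
B | 4
B | 4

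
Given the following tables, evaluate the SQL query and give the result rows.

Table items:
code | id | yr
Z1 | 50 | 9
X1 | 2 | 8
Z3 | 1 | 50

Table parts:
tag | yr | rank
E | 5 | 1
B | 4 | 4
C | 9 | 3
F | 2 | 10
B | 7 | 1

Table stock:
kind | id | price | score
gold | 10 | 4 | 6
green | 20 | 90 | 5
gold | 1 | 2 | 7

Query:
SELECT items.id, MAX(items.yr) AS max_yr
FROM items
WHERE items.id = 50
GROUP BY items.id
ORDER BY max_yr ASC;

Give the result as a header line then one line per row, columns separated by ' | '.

After WHERE (1 rows):
items.code | items.id | items.yr
Z1 | 50 | 9
After GROUP BY (1 rows):
items.id | max_yr
50 | 9
After ORDER BY (1 rows):
items.id | max_yr
50 | 9

== RESULT ==
items.id | max_yr
50 | 9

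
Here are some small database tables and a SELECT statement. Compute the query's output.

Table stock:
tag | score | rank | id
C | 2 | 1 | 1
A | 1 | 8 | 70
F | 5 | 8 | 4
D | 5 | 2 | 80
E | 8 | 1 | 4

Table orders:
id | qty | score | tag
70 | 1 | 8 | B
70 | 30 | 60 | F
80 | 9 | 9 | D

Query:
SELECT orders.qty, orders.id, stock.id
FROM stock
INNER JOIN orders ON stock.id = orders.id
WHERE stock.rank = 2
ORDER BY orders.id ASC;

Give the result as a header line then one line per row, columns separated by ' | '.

After JOIN orders (3 rows):
stock.tag | stock.score | stock.rank | stock.id | orders.id | orders.qty | orders.score | orders.tag
A | 1 | 8 | 70 | 70 | 1 | 8 | B
A | 1 | 8 | 70 | 70 | 30 | 60 | F
D | 5 | 2 | 80 | 80 | 9 | 9 | D
After WHERE (1 rows):
stock.tag | stock.score | stock.rank | stock.id | orders.id | orders.qty | orders.score | orders.tag
D | 5 | 2 | 80 | 80 | 9 | 9 | D
After SELECT (1 rows):
orders.qty | orders.id | stock.id
9 | 80 | 80
After ORDER BY (1 rows):
orders.qty | orders.id | stock.id
9 | 80 | 80

== RESULT ==
orders.qty | orders.id | stock.id
9 | 80 | 80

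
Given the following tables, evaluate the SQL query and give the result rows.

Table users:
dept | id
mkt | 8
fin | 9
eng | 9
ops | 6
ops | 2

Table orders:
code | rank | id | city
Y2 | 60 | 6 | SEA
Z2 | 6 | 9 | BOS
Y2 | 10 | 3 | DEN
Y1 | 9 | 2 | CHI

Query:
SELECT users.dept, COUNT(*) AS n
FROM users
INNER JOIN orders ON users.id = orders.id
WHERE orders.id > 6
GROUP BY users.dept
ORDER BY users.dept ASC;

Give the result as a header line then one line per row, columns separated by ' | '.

After JOIN orders (4 rows):
users.dept | users.id | orders.code | orders.rank | orders.id | orders.city
fin | 9 | Z2 | 6 | 9 | BOS
eng | 9 | Z2 | 6 | 9 | BOS
ops | 6 | Y2 | 60 | 6 | SEA
ops | 2 | Y1 | 9 | 2 | CHI
After WHERE (2 rows):
users.dept | users.id | orders.code | orders.rank | orders.id | orders.city
fin | 9 | Z2 | 6 | 9 | BOS
eng | 9 | Z2 | 6 | 9 | BOS
After GROUP BY (2 rows):
users.dept | n
fin | 1
eng | 1
After ORDER BY (2 rows):
users.dept | n
eng | 1
fin | 1

== RESULT ==
users.dept | n
eng | 1
fin | 1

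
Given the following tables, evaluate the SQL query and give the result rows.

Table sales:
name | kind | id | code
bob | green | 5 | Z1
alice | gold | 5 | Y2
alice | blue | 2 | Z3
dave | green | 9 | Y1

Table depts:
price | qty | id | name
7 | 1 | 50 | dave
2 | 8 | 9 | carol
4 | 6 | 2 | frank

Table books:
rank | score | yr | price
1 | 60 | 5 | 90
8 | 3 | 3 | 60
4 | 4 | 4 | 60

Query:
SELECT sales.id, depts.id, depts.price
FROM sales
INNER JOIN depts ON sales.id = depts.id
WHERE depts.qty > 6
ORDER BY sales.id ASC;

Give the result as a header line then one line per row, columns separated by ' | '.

After JOIN depts (2 rows):
sales.name | sales.kind | sales.id | sales.code | depts.price | depts.qty | depts.id | depts.name
alice | blue | 2 | Z3 | 4 | 6 | 2 | frank
dave | green | 9 | Y1 | 2 | 8 | 9 | carol
After WHERE (1 rows):
sales.name | sales.kind | sales.id | sales.code | depts.price | depts.qty | depts.id | depts.name
dave | green | 9 | Y1 | 2 | 8 | 9 | carol
After SELECT (1 rows):
sales.id | depts.id | depts.price
9 | 9 | 2
After ORDER BY (1 rows):
sales.id | depts.id | depts.price
9 | 9 | 2

== RESULT ==
sales.id | depts.id | depts.price
9 | 9 | 2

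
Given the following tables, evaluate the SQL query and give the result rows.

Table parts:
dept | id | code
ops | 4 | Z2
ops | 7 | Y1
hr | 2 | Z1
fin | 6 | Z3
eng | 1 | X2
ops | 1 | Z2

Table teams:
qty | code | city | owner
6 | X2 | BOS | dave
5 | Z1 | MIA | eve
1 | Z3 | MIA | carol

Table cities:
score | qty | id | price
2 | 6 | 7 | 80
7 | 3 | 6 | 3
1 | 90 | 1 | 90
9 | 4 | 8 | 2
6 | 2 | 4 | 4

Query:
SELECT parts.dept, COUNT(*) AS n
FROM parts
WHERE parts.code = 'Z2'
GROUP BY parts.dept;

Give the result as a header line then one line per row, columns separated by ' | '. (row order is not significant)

After WHERE (2 rows):
parts.dept | parts.id | parts.code
ops | 4 | Z2
ops | 1 | Z2
After GROUP BY (1 rows):
parts.dept | n
ops | 2

== RESULT ==
parts.dept | n
ops | 2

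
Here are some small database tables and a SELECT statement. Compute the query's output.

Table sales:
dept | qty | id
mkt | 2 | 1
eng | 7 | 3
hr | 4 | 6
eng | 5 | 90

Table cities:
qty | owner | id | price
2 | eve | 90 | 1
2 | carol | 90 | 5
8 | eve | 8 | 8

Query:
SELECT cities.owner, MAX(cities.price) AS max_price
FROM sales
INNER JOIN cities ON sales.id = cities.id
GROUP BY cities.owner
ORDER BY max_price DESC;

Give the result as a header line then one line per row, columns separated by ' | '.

== RESULT ==
cities.owner | max_price
carol | 5
eve | 1

Derivation:
After JOIN cities (2 rows):
sales.dept | sales.qty | sales.id | cities.qty | cities.owner | cities.id | cities.price
eng | 5 | 90 | 2 | eve | 90 | 1
eng | 5 | 90 | 2 | carol | 90 | 5
After GROUP BY (2 rows):
cities.owner | max_price
eve | 1
carol | 5
After ORDER BY (2 rows):
cities.owner | max_price
carol | 5
eve | 1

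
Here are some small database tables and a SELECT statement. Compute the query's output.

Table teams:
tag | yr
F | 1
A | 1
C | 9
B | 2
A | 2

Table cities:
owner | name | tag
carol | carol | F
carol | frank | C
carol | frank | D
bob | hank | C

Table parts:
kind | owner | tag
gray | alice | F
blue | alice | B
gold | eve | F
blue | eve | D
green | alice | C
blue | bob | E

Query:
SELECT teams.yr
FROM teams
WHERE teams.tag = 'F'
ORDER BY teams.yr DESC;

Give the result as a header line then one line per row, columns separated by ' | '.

== RESULT ==
teams.yr
1

Derivation:
After WHERE (1 rows):
teams.tag | teams.yr
F | 1
After SELECT (1 rows):
teams.yr
1
After ORDER BY (1 rows):
teams.yr
1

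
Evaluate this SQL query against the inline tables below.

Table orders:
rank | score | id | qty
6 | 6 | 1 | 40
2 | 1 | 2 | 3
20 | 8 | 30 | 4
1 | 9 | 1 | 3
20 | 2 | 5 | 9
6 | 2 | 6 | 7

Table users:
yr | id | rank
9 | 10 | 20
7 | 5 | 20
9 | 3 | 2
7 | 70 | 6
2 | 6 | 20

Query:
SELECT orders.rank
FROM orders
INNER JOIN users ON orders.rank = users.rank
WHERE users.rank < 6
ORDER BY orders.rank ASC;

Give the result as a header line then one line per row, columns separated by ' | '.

After JOIN users (9 rows):
orders.rank | orders.score | orders.id | orders.qty | users.yr | users.id | users.rank
6 | 6 | 1 | 40 | 7 | 70 | 6
2 | 1 | 2 | 3 | 9 | 3 | 2
20 | 8 | 30 | 4 | 9 | 10 | 20
20 | 8 | 30 | 4 | 7 | 5 | 20
20 | 8 | 30 | 4 | 2 | 6 | 20
20 | 2 | 5 | 9 | 9 | 10 | 20
20 | 2 | 5 | 9 | 7 | 5 | 20
20 | 2 | 5 | 9 | 2 | 6 | 20
6 | 2 | 6 | 7 | 7 | 70 | 6
After WHERE (1 rows):
orders.rank | orders.score | orders.id | orders.qty | users.yr | users.id | users.rank
2 | 1 | 2 | 3 | 9 | 3 | 2
After SELECT (1 rows):
orders.rank
2
After ORDER BY (1 rows):
orders.rank
2

== RESULT ==
orders.rank
2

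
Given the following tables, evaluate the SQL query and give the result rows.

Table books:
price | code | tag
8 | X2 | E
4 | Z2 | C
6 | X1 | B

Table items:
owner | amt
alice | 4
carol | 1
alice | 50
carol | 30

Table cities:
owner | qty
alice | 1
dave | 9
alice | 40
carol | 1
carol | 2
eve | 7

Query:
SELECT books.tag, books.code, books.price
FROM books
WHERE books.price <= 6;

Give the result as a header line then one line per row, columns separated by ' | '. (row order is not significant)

After WHERE (2 rows):
books.price | books.code | books.tag
4 | Z2 | C
6 | X1 | B
After SELECT (2 rows):
books.tag | books.code | books.price
C | Z2 | 4
B | X1 | 6

== RESULT ==
books.tag | books.code | books.price
C | Z2 | 4
B | X1 | 6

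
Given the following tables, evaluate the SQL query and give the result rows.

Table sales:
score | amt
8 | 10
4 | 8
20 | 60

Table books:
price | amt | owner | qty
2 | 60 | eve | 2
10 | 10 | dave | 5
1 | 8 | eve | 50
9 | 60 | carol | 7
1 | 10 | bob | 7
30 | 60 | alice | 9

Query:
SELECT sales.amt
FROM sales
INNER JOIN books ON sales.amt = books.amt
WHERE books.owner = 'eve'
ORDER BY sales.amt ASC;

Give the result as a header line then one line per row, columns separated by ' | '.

After JOIN books (6 rows):
sales.score | sales.amt | books.price | books.amt | books.owner | books.qty
8 | 10 | 10 | 10 | dave | 5
8 | 10 | 1 | 10 | bob | 7
4 | 8 | 1 | 8 | eve | 50
20 | 60 | 2 | 60 | eve | 2
20 | 60 | 9 | 60 | carol | 7
20 | 60 | 30 | 60 | alice | 9
After WHERE (2 rows):
sales.score | sales.amt | books.price | books.amt | books.owner | books.qty
4 | 8 | 1 | 8 | eve | 50
20 | 60 | 2 | 60 | eve | 2
After SELECT (2 rows):
sales.amt
8
60
After ORDER BY (2 rows):
sales.amt
8
60

== RESULT ==
sales.amt
8
60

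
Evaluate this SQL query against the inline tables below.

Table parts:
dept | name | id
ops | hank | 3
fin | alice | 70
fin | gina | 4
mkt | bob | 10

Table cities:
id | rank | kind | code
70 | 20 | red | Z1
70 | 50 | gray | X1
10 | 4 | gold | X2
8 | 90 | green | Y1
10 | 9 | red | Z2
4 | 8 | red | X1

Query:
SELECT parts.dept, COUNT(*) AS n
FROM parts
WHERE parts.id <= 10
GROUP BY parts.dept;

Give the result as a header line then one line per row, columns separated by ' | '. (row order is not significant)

After WHERE (3 rows):
parts.dept | parts.name | parts.id
ops | hank | 3
fin | gina | 4
mkt | bob | 10
After GROUP BY (3 rows):
parts.dept | n
ops | 1
fin | 1
mkt | 1

== RESULT ==
parts.dept | n
ops | 1
fin | 1
mkt | 1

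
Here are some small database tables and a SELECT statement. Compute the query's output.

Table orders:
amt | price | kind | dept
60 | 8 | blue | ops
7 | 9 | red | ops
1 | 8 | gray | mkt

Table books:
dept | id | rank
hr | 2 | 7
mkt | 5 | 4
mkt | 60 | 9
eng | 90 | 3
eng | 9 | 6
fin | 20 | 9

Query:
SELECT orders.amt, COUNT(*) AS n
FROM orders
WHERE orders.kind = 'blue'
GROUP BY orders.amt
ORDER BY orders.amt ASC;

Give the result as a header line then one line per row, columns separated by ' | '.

== RESULT ==
orders.amt | n
60 | 1

Derivation:
After WHERE (1 rows):
orders.amt | orders.price | orders.kind | orders.dept
60 | 8 | blue | ops
After GROUP BY (1 rows):
orders.amt | n
60 | 1
After ORDER BY (1 rows):
orders.amt | n
60 | 1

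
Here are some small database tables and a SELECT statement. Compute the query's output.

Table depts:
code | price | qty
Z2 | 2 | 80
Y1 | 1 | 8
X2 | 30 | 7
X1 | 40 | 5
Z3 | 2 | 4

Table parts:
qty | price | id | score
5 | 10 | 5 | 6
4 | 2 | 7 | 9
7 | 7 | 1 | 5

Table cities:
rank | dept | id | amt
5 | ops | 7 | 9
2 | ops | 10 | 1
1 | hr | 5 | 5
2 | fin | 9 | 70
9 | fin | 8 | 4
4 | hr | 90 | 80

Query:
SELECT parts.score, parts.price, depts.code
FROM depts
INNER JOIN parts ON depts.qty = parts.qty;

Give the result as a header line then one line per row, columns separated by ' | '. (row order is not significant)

After JOIN parts (3 rows):
depts.code | depts.price | depts.qty | parts.qty | parts.price | parts.id | parts.score
X2 | 30 | 7 | 7 | 7 | 1 | 5
X1 | 40 | 5 | 5 | 10 | 5 | 6
Z3 | 2 | 4 | 4 | 2 | 7 | 9
After SELECT (3 rows):
parts.score | parts.price | depts.code
5 | 7 | X2
6 | 10 | X1
9 | 2 | Z3

== RESULT ==
parts.score | parts.price | depts.code
5 | 7 | X2
6 | 10 | X1
9 | 2 | Z3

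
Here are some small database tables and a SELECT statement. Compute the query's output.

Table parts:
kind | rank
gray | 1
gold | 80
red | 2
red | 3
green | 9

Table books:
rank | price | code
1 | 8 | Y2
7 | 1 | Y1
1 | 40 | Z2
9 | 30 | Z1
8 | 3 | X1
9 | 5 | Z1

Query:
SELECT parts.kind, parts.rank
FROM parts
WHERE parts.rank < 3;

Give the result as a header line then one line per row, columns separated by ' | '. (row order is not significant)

After WHERE (2 rows):
parts.kind | parts.rank
gray | 1
red | 2
After SELECT (2 rows):
parts.kind | parts.rank
gray | 1
red | 2

== RESULT ==
parts.kind | parts.rank
gray | 1
red | 2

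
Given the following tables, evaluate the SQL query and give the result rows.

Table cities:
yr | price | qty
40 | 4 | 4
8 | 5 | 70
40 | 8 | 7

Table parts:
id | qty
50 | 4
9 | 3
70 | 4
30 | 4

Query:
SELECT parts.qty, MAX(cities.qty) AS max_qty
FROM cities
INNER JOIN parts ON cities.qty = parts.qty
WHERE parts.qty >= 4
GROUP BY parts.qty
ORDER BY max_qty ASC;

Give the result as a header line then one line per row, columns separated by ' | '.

== RESULT ==
parts.qty | max_qty
4 | 4

Derivation:
After JOIN parts (3 rows):
cities.yr | cities.price | cities.qty | parts.id | parts.qty
40 | 4 | 4 | 50 | 4
40 | 4 | 4 | 70 | 4
40 | 4 | 4 | 30 | 4
After WHERE (3 rows):
cities.yr | cities.price | cities.qty | parts.id | parts.qty
40 | 4 | 4 | 50 | 4
40 | 4 | 4 | 70 | 4
40 | 4 | 4 | 30 | 4
After GROUP BY (1 rows):
parts.qty | max_qty
4 | 4
After ORDER BY (1 rows):
parts.qty | max_qty
4 | 4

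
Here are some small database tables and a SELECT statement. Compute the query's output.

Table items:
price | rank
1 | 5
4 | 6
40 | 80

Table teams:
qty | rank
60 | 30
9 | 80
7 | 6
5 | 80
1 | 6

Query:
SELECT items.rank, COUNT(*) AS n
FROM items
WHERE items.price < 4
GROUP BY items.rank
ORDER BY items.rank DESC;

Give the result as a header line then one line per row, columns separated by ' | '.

== RESULT ==
items.rank | n
5 | 1

Derivation:
After WHERE (1 rows):
items.price | items.rank
1 | 5
After GROUP BY (1 rows):
items.rank | n
5 | 1
After ORDER BY (1 rows):
items.rank | n
5 | 1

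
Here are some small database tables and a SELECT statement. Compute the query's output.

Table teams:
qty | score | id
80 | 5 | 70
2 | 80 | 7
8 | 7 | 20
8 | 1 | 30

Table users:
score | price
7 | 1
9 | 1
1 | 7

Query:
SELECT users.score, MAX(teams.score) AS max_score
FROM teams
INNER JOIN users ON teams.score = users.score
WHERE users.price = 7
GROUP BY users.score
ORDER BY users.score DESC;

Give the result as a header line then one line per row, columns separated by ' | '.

After JOIN users (2 rows):
teams.qty | teams.score | teams.id | users.score | users.price
8 | 7 | 20 | 7 | 1
8 | 1 | 30 | 1 | 7
After WHERE (1 rows):
teams.qty | teams.score | teams.id | users.score | users.price
8 | 1 | 30 | 1 | 7
After GROUP BY (1 rows):
users.score | max_score
1 | 1
After ORDER BY (1 rows):
users.score | max_score
1 | 1

== RESULT ==
users.score | max_score
1 | 1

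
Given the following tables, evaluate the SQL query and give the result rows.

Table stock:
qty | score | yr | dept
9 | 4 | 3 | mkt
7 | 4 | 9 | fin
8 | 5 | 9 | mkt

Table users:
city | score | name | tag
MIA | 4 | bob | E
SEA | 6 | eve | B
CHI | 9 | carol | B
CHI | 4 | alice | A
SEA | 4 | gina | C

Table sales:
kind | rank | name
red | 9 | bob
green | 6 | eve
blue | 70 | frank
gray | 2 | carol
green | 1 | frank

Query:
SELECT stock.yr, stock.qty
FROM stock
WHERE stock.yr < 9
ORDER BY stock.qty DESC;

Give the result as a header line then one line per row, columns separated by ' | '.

== RESULT ==
stock.yr | stock.qty
3 | 9

Derivation:
After WHERE (1 rows):
stock.qty | stock.score | stock.yr | stock.dept
9 | 4 | 3 | mkt
After SELECT (1 rows):
stock.yr | stock.qty
3 | 9
After ORDER BY (1 rows):
stock.yr | stock.qty
3 | 9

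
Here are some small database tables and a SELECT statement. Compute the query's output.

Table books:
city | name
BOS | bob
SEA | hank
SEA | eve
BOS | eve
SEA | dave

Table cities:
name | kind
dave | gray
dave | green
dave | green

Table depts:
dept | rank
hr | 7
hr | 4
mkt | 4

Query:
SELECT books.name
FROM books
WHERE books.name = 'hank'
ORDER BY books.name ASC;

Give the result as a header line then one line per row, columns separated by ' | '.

After WHERE (1 rows):
books.city | books.name
SEA | hank
After SELECT (1 rows):
books.name
hank
After ORDER BY (1 rows):
books.name
hank

== RESULT ==
books.name
hank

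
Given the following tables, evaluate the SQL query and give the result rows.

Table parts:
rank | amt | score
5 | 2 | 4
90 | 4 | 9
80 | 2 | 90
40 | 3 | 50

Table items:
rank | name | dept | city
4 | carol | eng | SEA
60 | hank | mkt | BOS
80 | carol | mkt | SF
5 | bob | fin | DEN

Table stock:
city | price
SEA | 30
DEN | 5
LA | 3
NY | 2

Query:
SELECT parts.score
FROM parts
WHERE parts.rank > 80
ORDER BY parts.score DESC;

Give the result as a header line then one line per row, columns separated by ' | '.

After WHERE (1 rows):
parts.rank | parts.amt | parts.score
90 | 4 | 9
After SELECT (1 rows):
parts.score
9
After ORDER BY (1 rows):
parts.score
9

== RESULT ==
parts.score
9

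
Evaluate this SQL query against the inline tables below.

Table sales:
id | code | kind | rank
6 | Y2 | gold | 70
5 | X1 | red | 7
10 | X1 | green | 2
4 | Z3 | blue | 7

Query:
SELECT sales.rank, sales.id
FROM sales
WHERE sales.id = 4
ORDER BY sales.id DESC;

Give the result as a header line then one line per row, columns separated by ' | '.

After WHERE (1 rows):
sales.id | sales.code | sales.kind | sales.rank
4 | Z3 | blue | 7
After SELECT (1 rows):
sales.rank | sales.id
7 | 4
After ORDER BY (1 rows):
sales.rank | sales.id
7 | 4

== RESULT ==
sales.rank | sales.id
7 | 4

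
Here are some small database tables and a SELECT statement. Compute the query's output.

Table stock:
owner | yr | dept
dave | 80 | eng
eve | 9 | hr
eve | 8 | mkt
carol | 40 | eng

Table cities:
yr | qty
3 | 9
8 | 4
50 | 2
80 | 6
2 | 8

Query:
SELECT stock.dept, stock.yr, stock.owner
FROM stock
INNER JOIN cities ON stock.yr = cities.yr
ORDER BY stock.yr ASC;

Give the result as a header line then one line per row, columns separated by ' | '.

== RESULT ==
stock.dept | stock.yr | stock.owner
mkt | 8 | eve
eng | 80 | dave

Derivation:
After JOIN cities (2 rows):
stock.owner | stock.yr | stock.dept | cities.yr | cities.qty
dave | 80 | eng | 80 | 6
eve | 8 | mkt | 8 | 4
After SELECT (2 rows):
stock.dept | stock.yr | stock.owner
eng | 80 | dave
mkt | 8 | eve
After ORDER BY (2 rows):
stock.dept | stock.yr | stock.owner
mkt | 8 | eve
eng | 80 | dave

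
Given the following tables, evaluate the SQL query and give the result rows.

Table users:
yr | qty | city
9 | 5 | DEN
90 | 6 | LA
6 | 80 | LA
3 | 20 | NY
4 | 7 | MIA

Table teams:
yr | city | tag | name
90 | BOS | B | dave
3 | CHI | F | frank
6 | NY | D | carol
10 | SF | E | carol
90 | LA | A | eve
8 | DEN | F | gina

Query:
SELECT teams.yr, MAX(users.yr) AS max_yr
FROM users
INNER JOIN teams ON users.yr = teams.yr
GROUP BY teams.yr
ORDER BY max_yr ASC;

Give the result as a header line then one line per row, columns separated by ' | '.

== RESULT ==
teams.yr | max_yr
3 | 3
6 | 6
90 | 90

Derivation:
After JOIN teams (4 rows):
users.yr | users.qty | users.city | teams.yr | teams.city | teams.tag | teams.name
90 | 6 | LA | 90 | BOS | B | dave
90 | 6 | LA | 90 | LA | A | eve
6 | 80 | LA | 6 | NY | D | carol
3 | 20 | NY | 3 | CHI | F | frank
After GROUP BY (3 rows):
teams.yr | max_yr
90 | 90
6 | 6
3 | 3
After ORDER BY (3 rows):
teams.yr | max_yr
3 | 3
6 | 6
90 | 90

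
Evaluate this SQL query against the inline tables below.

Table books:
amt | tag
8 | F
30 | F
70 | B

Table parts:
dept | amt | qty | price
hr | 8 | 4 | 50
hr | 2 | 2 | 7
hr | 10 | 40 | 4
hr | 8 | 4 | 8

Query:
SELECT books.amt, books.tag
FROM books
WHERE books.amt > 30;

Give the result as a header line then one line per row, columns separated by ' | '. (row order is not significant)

== RESULT ==
books.amt | books.tag
70 | B

Derivation:
After WHERE (1 rows):
books.amt | books.tag
70 | B
After SELECT (1 rows):
books.amt | books.tag
70 | B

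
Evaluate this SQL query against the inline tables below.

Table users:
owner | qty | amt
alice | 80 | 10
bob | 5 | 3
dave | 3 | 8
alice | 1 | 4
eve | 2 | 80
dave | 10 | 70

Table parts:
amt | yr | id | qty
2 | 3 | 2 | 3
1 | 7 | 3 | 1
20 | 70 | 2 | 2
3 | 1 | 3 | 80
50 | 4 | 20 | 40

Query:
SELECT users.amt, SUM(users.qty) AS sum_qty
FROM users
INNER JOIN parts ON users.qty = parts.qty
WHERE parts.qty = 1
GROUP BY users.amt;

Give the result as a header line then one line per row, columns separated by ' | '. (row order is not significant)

After JOIN parts (4 rows):
users.owner | users.qty | users.amt | parts.amt | parts.yr | parts.id | parts.qty
alice | 80 | 10 | 3 | 1 | 3 | 80
dave | 3 | 8 | 2 | 3 | 2 | 3
alice | 1 | 4 | 1 | 7 | 3 | 1
eve | 2 | 80 | 20 | 70 | 2 | 2
After WHERE (1 rows):
users.owner | users.qty | users.amt | parts.amt | parts.yr | parts.id | parts.qty
alice | 1 | 4 | 1 | 7 | 3 | 1
After GROUP BY (1 rows):
users.amt | sum_qty
4 | 1

== RESULT ==
users.amt | sum_qty
4 | 1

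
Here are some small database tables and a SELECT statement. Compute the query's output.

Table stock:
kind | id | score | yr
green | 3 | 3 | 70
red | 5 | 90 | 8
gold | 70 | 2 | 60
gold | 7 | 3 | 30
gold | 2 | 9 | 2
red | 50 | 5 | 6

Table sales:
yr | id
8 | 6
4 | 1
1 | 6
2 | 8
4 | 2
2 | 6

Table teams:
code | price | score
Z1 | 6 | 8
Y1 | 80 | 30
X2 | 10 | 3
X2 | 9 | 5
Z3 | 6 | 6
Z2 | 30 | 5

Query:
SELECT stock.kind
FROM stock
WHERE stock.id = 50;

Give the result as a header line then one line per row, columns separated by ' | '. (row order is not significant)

After WHERE (1 rows):
stock.kind | stock.id | stock.score | stock.yr
red | 50 | 5 | 6
After SELECT (1 rows):
stock.kind
red

== RESULT ==
stock.kind
red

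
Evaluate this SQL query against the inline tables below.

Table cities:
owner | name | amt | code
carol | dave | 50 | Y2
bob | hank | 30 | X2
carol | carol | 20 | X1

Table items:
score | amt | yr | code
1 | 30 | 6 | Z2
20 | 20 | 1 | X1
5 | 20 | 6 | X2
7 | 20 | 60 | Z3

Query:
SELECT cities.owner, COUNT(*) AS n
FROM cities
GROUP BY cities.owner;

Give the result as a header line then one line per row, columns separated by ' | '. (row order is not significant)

After GROUP BY (2 rows):
cities.owner | n
carol | 2
bob | 1

== RESULT ==
cities.owner | n
carol | 2
bob | 1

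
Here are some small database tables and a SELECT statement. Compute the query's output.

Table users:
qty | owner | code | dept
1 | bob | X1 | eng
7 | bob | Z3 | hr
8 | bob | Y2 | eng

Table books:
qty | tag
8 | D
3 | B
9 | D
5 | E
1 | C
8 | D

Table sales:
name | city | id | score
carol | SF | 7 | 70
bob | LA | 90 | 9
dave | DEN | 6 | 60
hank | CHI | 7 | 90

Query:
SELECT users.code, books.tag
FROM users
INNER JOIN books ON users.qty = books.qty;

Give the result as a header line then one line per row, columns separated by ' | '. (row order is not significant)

After JOIN books (3 rows):
users.qty | users.owner | users.code | users.dept | books.qty | books.tag
1 | bob | X1 | eng | 1 | C
8 | bob | Y2 | eng | 8 | D
8 | bob | Y2 | eng | 8 | D
After SELECT (3 rows):
users.code | books.tag
X1 | C
Y2 | D
Y2 | D

== RESULT ==
users.code | books.tag
X1 | C
Y2 | D
Y2 | D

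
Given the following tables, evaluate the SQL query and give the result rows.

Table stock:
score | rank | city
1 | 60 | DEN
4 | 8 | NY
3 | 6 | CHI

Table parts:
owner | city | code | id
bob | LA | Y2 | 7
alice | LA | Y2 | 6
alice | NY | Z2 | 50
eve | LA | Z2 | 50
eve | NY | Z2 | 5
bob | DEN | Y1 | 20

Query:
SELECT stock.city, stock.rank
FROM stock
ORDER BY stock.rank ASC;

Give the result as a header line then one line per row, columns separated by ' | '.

After SELECT (3 rows):
stock.city | stock.rank
DEN | 60
NY | 8
CHI | 6
After ORDER BY (3 rows):
stock.city | stock.rank
CHI | 6
NY | 8
DEN | 60

== RESULT ==
stock.city | stock.rank
CHI | 6
NY | 8
DEN | 60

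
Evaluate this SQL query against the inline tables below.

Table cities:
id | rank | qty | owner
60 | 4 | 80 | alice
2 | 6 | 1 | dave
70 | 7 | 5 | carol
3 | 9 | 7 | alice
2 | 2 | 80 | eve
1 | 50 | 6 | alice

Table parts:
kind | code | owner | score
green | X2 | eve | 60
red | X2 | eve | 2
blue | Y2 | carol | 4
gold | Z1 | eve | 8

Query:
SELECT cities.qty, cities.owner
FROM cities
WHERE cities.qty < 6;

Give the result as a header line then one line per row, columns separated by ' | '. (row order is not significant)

== RESULT ==
cities.qty | cities.owner
1 | dave
5 | carol

Derivation:
After WHERE (2 rows):
cities.id | cities.rank | cities.qty | cities.owner
2 | 6 | 1 | dave
70 | 7 | 5 | carol
After SELECT (2 rows):
cities.qty | cities.owner
1 | dave
5 | carol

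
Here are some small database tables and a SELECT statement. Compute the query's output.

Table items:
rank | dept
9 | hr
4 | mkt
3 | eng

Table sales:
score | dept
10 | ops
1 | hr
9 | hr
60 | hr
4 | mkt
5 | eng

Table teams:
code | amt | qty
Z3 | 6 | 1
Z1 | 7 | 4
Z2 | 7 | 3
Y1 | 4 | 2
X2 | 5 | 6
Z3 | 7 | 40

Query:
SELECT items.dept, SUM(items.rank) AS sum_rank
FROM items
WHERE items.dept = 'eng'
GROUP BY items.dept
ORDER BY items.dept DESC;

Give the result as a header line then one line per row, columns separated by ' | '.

== RESULT ==
items.dept | sum_rank
eng | 3

Derivation:
After WHERE (1 rows):
items.rank | items.dept
3 | eng
After GROUP BY (1 rows):
items.dept | sum_rank
eng | 3
After ORDER BY (1 rows):
items.dept | sum_rank
eng | 3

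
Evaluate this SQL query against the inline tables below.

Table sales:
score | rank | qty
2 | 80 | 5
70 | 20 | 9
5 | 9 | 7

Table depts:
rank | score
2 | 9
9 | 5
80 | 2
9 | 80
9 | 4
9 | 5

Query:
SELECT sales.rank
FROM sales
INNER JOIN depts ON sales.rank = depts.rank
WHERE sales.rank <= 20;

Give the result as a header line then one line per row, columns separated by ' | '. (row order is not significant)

== RESULT ==
sales.rank
9
9
9
9

Derivation:
After JOIN depts (5 rows):
sales.score | sales.rank | sales.qty | depts.rank | depts.score
2 | 80 | 5 | 80 | 2
5 | 9 | 7 | 9 | 5
5 | 9 | 7 | 9 | 80
5 | 9 | 7 | 9 | 4
5 | 9 | 7 | 9 | 5
After WHERE (4 rows):
sales.score | sales.rank | sales.qty | depts.rank | depts.score
5 | 9 | 7 | 9 | 5
5 | 9 | 7 | 9 | 80
5 | 9 | 7 | 9 | 4
5 | 9 | 7 | 9 | 5
After SELECT (4 rows):
sales.rank
9
9
9
9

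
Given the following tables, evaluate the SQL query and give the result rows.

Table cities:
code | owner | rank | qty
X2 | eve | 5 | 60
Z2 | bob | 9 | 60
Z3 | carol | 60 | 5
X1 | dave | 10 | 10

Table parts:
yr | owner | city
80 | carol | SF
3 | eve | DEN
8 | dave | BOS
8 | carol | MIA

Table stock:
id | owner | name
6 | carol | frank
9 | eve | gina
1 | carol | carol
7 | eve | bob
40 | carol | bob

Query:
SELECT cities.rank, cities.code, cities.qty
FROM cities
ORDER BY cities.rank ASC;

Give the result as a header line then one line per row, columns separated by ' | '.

== RESULT ==
cities.rank | cities.code | cities.qty
5 | X2 | 60
9 | Z2 | 60
10 | X1 | 10
60 | Z3 | 5

Derivation:
After SELECT (4 rows):
cities.rank | cities.code | cities.qty
5 | X2 | 60
9 | Z2 | 60
60 | Z3 | 5
10 | X1 | 10
After ORDER BY (4 rows):
cities.rank | cities.code | cities.qty
5 | X2 | 60
9 | Z2 | 60
10 | X1 | 10
60 | Z3 | 5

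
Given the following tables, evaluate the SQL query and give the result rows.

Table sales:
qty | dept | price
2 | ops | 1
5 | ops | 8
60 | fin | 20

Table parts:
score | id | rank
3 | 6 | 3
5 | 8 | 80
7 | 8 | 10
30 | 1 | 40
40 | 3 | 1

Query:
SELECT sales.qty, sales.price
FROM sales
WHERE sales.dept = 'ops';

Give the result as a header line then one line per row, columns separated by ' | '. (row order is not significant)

== RESULT ==
sales.qty | sales.price
2 | 1
5 | 8

Derivation:
After WHERE (2 rows):
sales.qty | sales.dept | sales.price
2 | ops | 1
5 | ops | 8
After SELECT (2 rows):
sales.qty | sales.price
2 | 1
5 | 8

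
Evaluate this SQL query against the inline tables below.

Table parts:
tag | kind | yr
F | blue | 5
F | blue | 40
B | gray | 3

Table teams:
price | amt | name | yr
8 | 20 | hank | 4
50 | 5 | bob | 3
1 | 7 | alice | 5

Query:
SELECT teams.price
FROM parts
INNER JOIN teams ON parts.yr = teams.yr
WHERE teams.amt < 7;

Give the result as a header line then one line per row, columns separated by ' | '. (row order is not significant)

== RESULT ==
teams.price
50

Derivation:
After JOIN teams (2 rows):
parts.tag | parts.kind | parts.yr | teams.price | teams.amt | teams.name | teams.yr
F | blue | 5 | 1 | 7 | alice | 5
B | gray | 3 | 50 | 5 | bob | 3
After WHERE (1 rows):
parts.tag | parts.kind | parts.yr | teams.price | teams.amt | teams.name | teams.yr
B | gray | 3 | 50 | 5 | bob | 3
After SELECT (1 rows):
teams.price
50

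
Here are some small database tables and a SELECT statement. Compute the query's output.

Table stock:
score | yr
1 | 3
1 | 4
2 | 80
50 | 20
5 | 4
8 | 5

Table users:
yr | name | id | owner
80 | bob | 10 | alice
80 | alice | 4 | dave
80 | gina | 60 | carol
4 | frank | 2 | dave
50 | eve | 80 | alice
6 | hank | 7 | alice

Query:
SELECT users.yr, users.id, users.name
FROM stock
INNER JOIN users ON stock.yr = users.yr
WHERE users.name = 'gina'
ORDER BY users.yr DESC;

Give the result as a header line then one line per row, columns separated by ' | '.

== RESULT ==
users.yr | users.id | users.name
80 | 60 | gina

Derivation:
After JOIN users (5 rows):
stock.score | stock.yr | users.yr | users.name | users.id | users.owner
1 | 4 | 4 | frank | 2 | dave
2 | 80 | 80 | bob | 10 | alice
2 | 80 | 80 | alice | 4 | dave
2 | 80 | 80 | gina | 60 | carol
5 | 4 | 4 | frank | 2 | dave
After WHERE (1 rows):
stock.score | stock.yr | users.yr | users.name | users.id | users.owner
2 | 80 | 80 | gina | 60 | carol
After SELECT (1 rows):
users.yr | users.id | users.name
80 | 60 | gina
After ORDER BY (1 rows):
users.yr | users.id | users.name
80 | 60 | gina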